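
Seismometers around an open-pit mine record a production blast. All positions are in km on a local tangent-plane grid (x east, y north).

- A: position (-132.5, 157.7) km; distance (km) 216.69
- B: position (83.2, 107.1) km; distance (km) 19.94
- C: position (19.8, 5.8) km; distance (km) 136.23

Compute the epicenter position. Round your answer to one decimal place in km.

Circle about each station: (x + 132.5)² + (y − 157.7)² = 216.69²; (x − 83.2)² + (y − 107.1)² = 19.94²; (x − 19.8)² + (y − 5.8)² = 136.23².
Subtracting pairs of circle equations eliminates x²+y² and gives linear equations (the radical axes):
431.4 x − 101.2 y = 22524.06
304.6 x − 303.8 y = -13603.92
Solving the 2×2 system: x ≈ 82.0, y ≈ 127.0 km.

(82.0, 127.0)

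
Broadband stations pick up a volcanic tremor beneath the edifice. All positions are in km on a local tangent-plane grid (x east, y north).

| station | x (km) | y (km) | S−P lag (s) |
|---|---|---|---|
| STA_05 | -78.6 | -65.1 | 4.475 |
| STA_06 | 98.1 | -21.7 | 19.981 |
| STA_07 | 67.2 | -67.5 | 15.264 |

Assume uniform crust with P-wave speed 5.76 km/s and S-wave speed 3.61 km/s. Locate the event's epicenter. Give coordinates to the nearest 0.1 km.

Distance from S−P lag: d = Δt · v_P v_S / (v_P − v_S) = Δt · (5.76·3.61)/(5.76−3.61) ≈ 9.6714·Δt.
So d_STA_05 = 43.28, d_STA_06 = 193.25, d_STA_07 = 147.62 km.
Circle about each station: (x + 78.6)² + (y + 65.1)² = 43.28²; (x − 98.1)² + (y + 21.7)² = 193.25²; (x − 67.2)² + (y + 67.5)² = 147.62².
Subtracting pairs of circle equations eliminates x²+y² and gives linear equations (the radical axes):
353.4 x + 86.8 y = -35793.87
291.6 x − 4.8 y = -21262.39
Solving the 2×2 system: x ≈ -74.7, y ≈ -108.2 km.
Check against STA_05 (with the unrounded x, y): √((x + 78.6)²+(y + 65.1)²) = 43.32 ≈ 43.28 km. ✓

(-74.7, -108.2)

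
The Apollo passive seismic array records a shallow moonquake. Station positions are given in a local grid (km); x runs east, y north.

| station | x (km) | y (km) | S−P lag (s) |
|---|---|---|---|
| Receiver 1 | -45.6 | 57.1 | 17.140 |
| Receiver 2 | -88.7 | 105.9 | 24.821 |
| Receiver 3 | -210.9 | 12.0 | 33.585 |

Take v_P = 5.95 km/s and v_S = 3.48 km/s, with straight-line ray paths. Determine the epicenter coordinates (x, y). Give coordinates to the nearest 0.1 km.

(67.2, -31.9)

Distance from S−P lag: d = Δt · v_P v_S / (v_P − v_S) = Δt · (5.95·3.48)/(5.95−3.48) ≈ 8.3830·Δt.
So d_Receiver 1 = 143.68, d_Receiver 2 = 208.07, d_Receiver 3 = 281.54 km.
Circle about each station: (x + 45.6)² + (y − 57.1)² = 143.68²; (x + 88.7)² + (y − 105.9)² = 208.07²; (x + 210.9)² + (y − 12.0)² = 281.54².
Subtracting pairs of circle equations eliminates x²+y² and gives linear equations (the radical axes):
-86.2 x + 97.6 y = -8906.45
-330.6 x − 90.2 y = -19337.79
Solving the 2×2 system: x ≈ 67.2, y ≈ -31.9 km.
Check against Receiver 1 (with the unrounded x, y): √((x + 45.6)²+(y − 57.1)²) = 143.69 ≈ 143.68 km. ✓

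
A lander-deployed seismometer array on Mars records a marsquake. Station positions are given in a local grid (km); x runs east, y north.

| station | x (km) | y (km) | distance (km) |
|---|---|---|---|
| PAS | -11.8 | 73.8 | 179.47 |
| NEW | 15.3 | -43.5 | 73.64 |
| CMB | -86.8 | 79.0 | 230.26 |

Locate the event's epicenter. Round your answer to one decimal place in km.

x ≈ 78.5 km, y ≈ -81.3 km

Circle about each station: (x + 11.8)² + (y − 73.8)² = 179.47²; (x − 15.3)² + (y + 43.5)² = 73.64²; (x + 86.8)² + (y − 79.0)² = 230.26².
Subtracting the PAS equation from the NEW and CMB equations removes the quadratic terms:
54.2 x − 234.6 y = 23327.29
-150.0 x + 10.4 y = -12620.63
Solving the 2×2 system: x ≈ 78.5, y ≈ -81.3 km.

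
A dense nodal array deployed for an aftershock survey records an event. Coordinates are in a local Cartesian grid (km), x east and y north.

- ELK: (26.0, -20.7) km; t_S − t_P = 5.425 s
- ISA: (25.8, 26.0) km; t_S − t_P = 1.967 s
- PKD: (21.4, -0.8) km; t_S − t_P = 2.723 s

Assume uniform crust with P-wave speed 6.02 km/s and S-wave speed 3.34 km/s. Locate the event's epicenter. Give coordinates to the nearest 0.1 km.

Distance from S−P lag: d = Δt · v_P v_S / (v_P − v_S) = Δt · (6.02·3.34)/(6.02−3.34) ≈ 7.5025·Δt.
So d_ELK = 40.70, d_ISA = 14.76, d_PKD = 20.43 km.
Circle about each station: (x − 26.0)² + (y + 20.7)² = 40.70²; (x − 25.8)² + (y − 26.0)² = 14.76²; (x − 21.4)² + (y + 0.8)² = 20.43².
Subtracting pairs of circle equations eliminates x²+y² and gives linear equations (the radical axes):
-0.4 x + 93.4 y = 1675.78
-9.2 x + 39.8 y = 593.22
Solving the 2×2 system: x ≈ 13.4, y ≈ 18.0 km.

x ≈ 13.4 km, y ≈ 18.0 km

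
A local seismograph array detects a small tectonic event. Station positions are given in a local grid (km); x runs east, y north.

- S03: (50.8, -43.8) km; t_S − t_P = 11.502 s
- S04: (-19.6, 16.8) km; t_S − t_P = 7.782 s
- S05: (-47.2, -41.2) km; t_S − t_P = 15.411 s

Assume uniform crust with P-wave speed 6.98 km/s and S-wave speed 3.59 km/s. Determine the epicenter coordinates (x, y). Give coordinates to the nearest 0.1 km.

33.3 km east, 39.4 km north

Distance from S−P lag: d = Δt · v_P v_S / (v_P − v_S) = Δt · (6.98·3.59)/(6.98−3.59) ≈ 7.3918·Δt.
So d_S03 = 85.02, d_S04 = 57.52, d_S05 = 113.92 km.
Circle about each station: (x − 50.8)² + (y + 43.8)² = 85.02²; (x + 19.6)² + (y − 16.8)² = 57.52²; (x + 47.2)² + (y + 41.2)² = 113.92².
Subtracting the S03 equation from the S04 and S05 equations removes the quadratic terms:
-140.8 x + 121.2 y = 87.17
-196.0 x + 5.2 y = -6323.17
Solving the 2×2 system: x ≈ 33.3, y ≈ 39.4 km.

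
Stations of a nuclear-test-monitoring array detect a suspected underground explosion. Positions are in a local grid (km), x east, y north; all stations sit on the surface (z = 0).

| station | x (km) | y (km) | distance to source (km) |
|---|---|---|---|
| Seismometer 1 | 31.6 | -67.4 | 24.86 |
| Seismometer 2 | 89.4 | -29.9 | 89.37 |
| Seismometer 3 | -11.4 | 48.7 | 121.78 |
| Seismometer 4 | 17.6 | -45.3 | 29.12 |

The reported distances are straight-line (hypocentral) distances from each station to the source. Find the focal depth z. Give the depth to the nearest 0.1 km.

Each station gives a sphere (x−x_i)² + (y−y_i)² + z² = d_i² (stations at z=0).
Subtracting the Seismometer 1 sphere from Seismometer 2 and Seismometer 3: z² cancels, leaving linear equations in x and y:
115.6 x + 75.0 y = -4023.93
-86.0 x + 232.2 y = -17252.02
Solving: x ≈ 10.800, y ≈ -70.298 km (keep extra digits for the depth step; rounded: 10.8, -70.3).
Then from the Seismometer 1 sphere: z² = 24.86² − (x − 31.6)² − (y + 67.4)² with x = 10.800, y = -70.298, so z ≈ 13.303 ≈ 13.3 km.
Check against Seismometer 4 (with the unrounded solution): distance 29.12 ≈ 29.12 km. ✓

13.3 km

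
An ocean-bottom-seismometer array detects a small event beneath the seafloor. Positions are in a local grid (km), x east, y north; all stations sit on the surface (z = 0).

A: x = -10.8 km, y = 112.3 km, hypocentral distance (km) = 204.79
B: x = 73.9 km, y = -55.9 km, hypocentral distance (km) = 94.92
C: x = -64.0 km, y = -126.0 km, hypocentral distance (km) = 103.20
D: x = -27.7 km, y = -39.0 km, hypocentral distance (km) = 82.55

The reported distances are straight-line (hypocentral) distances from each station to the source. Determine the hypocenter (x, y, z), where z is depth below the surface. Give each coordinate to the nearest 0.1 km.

Each station gives a sphere (x−x_i)² + (y−y_i)² + z² = d_i² (stations at z=0).
Subtracting the A sphere from B and C: z² cancels, leaving linear equations in x and y:
169.4 x − 336.4 y = 28787.23
-106.4 x − 476.6 y = 38532.77
Solving: x ≈ 6.501, y ≈ -82.301 km (keep extra digits for the depth step; rounded: 6.5, -82.3).
Then from the A sphere: z² = 204.79² − (x + 10.8)² − (y − 112.3)² with x = 6.501, y = -82.301, so z ≈ 61.401 ≈ 61.4 km.

(6.5, -82.3, 61.4)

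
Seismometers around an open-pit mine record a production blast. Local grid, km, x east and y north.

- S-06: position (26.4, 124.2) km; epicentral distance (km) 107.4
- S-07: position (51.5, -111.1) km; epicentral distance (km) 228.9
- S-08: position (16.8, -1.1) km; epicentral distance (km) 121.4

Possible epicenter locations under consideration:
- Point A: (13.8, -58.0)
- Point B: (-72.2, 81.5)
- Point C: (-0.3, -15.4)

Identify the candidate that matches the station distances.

For each candidate, compare |candidate − station| to the reported distance:
Point A: residuals S-06 75.2, S-07 163.8, S-08 64.4 → max 163.8 km
Point B: residuals S-06 0.0, S-07 0.0, S-08 0.0 → max 0.0 km
Point C: residuals S-06 34.7, S-07 120.1, S-08 99.1 → max 120.1 km
Only Point B has all residuals ≈ 0.

Point B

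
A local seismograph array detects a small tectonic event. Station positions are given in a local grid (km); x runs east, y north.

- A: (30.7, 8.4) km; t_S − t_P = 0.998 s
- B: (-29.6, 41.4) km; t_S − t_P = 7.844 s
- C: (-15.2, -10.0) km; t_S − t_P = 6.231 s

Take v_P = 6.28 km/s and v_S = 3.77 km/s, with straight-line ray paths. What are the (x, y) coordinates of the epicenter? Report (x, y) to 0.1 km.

Distance from S−P lag: d = Δt · v_P v_S / (v_P − v_S) = Δt · (6.28·3.77)/(6.28−3.77) ≈ 9.4325·Δt.
So d_A = 9.41, d_B = 73.99, d_C = 58.77 km.
Circle about each station: (x − 30.7)² + (y − 8.4)² = 9.41²; (x + 29.6)² + (y − 41.4)² = 73.99²; (x + 15.2)² + (y + 10.0)² = 58.77².
Subtracting the A equation from the B and C equations removes the quadratic terms:
-120.6 x + 66.0 y = -3808.90
-91.8 x − 36.8 y = -4047.37
Solving the 2×2 system: x ≈ 38.8, y ≈ 13.2 km.
Check against A (with the unrounded x, y): √((x − 30.7)²+(y − 8.4)²) = 9.41 ≈ 9.41 km. ✓

(38.8, 13.2)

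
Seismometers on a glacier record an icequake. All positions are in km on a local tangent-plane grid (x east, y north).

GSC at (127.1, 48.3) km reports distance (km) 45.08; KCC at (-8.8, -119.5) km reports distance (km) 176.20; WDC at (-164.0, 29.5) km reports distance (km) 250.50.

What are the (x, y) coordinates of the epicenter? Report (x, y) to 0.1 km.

Circle about each station: (x − 127.1)² + (y − 48.3)² = 45.08²; (x + 8.8)² + (y + 119.5)² = 176.20²; (x + 164.0)² + (y − 29.5)² = 250.50².
Subtracting the GSC equation from the KCC and WDC equations removes the quadratic terms:
-271.8 x − 335.6 y = -33143.84
-582.2 x − 37.6 y = -51439.09
Solving the 2×2 system: x ≈ 86.5, y ≈ 28.7 km.

x ≈ 86.5 km, y ≈ 28.7 km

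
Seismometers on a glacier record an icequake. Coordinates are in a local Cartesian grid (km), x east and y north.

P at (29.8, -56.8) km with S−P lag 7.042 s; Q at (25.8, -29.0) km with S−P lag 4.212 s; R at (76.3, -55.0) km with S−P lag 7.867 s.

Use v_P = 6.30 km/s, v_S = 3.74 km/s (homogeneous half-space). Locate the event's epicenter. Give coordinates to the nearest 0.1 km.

Distance from S−P lag: d = Δt · v_P v_S / (v_P − v_S) = Δt · (6.30·3.74)/(6.30−3.74) ≈ 9.2039·Δt.
So d_P = 64.81, d_Q = 38.77, d_R = 72.41 km.
Circle about each station: (x − 29.8)² + (y + 56.8)² = 64.81²; (x − 25.8)² + (y + 29.0)² = 38.77²; (x − 76.3)² + (y + 55.0)² = 72.41².
Subtracting the P equation from the Q and R equations removes the quadratic terms:
-8.0 x + 55.6 y = 89.58
93.0 x + 3.6 y = 3689.54
Solving the 2×2 system: x ≈ 39.4, y ≈ 7.3 km.
Check against P (with the unrounded x, y): √((x − 29.8)²+(y + 56.8)²) = 64.79 ≈ 64.81 km. ✓

x ≈ 39.4 km, y ≈ 7.3 km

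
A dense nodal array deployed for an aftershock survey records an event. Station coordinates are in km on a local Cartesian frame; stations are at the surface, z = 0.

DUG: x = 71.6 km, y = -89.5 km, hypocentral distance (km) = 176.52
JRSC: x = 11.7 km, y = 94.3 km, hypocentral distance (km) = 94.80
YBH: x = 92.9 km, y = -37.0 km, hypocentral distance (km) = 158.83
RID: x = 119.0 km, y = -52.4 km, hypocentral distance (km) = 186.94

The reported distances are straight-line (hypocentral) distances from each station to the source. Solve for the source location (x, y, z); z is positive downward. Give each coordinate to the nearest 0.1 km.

x ≈ -30.8 km, y ≈ 39.1 km, depth ≈ 64.3 km

Each station gives a sphere (x−x_i)² + (y−y_i)² + z² = d_i² (stations at z=0).
Subtracting the DUG sphere from JRSC and YBH: z² cancels, leaving linear equations in x and y:
-119.8 x + 367.6 y = 18064.84
42.6 x + 105.0 y = 2794.94
Solving: x ≈ -30.787, y ≈ 39.109 km (keep extra digits for the depth step; rounded: -30.8, 39.1).
Then from the DUG sphere: z² = 176.52² − (x − 71.6)² − (y + 89.5)² with x = -30.787, y = 39.109, so z ≈ 64.311 ≈ 64.3 km.
Check against RID (with the unrounded solution): distance 186.94 ≈ 186.94 km. ✓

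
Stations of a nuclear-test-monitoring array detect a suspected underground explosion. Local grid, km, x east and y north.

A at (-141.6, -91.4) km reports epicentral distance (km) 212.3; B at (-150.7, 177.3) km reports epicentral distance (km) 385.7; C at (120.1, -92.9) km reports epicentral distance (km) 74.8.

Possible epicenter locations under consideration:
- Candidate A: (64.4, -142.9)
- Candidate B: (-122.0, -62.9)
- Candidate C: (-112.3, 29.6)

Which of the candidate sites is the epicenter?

For each candidate, compare |candidate − station| to the reported distance:
Candidate A: residuals A 0.0, B 0.0, C 0.0 → max 0.0 km
Candidate B: residuals A 177.7, B 143.8, C 169.2 → max 177.7 km
Candidate C: residuals A 87.8, B 233.1, C 187.9 → max 233.1 km
Only Candidate A has all residuals ≈ 0.

Candidate A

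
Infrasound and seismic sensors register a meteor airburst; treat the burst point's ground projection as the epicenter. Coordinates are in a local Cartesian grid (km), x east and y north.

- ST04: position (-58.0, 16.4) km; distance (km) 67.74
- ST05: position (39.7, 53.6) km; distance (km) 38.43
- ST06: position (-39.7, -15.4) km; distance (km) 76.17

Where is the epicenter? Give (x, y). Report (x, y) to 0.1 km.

1.6 km east, 48.6 km north

Circle about each station: (x + 58.0)² + (y − 16.4)² = 67.74²; (x − 39.7)² + (y − 53.6)² = 38.43²; (x + 39.7)² + (y + 15.4)² = 76.17².
Subtracting the ST04 equation from the ST05 and ST06 equations removes the quadratic terms:
195.4 x + 74.4 y = 3927.93
36.6 x − 63.6 y = -3032.87
Solving the 2×2 system: x ≈ 1.6, y ≈ 48.6 km.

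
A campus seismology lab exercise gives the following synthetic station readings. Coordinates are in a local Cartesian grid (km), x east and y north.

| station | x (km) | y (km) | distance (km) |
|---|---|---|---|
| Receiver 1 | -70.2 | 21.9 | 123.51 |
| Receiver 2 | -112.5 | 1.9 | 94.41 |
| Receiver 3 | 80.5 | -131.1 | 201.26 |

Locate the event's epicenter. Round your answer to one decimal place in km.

Circle about each station: (x + 70.2)² + (y − 21.9)² = 123.51²; (x + 112.5)² + (y − 1.9)² = 94.41²; (x − 80.5)² + (y + 131.1)² = 201.26².
Subtracting the Receiver 1 equation from the Receiver 2 and Receiver 3 equations removes the quadratic terms:
-84.6 x − 40.0 y = 13593.68
301.4 x − 306.0 y = -6991.06
Solving the 2×2 system: x ≈ -117.0, y ≈ -92.4 km.
Check against Receiver 1 (with the unrounded x, y): √((x + 70.2)²+(y − 21.9)²) = 123.50 ≈ 123.51 km. ✓

(-117.0, -92.4)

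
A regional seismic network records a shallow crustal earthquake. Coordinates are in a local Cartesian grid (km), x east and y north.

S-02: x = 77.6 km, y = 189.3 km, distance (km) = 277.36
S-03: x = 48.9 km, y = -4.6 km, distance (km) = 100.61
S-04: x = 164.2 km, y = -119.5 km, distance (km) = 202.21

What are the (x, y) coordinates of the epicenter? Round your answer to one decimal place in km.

(-30.8, -66.0)

Circle about each station: (x − 77.6)² + (y − 189.3)² = 277.36²; (x − 48.9)² + (y + 4.6)² = 100.61²; (x − 164.2)² + (y + 119.5)² = 202.21².
Subtracting pairs of circle equations eliminates x²+y² and gives linear equations (the radical axes):
-57.4 x − 387.8 y = 27362.32
173.2 x − 617.6 y = 35425.33
Solving the 2×2 system: x ≈ -30.8, y ≈ -66.0 km.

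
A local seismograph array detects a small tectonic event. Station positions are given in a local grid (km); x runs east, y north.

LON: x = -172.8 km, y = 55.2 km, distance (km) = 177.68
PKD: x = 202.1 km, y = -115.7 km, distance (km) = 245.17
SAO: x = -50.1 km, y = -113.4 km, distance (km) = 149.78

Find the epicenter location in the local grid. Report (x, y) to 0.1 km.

Circle about each station: (x + 172.8)² + (y − 55.2)² = 177.68²; (x − 202.1)² + (y + 115.7)² = 245.17²; (x + 50.1)² + (y + 113.4)² = 149.78².
Subtracting the LON equation from the PKD and SAO equations removes the quadratic terms:
749.8 x − 341.8 y = -7214.13
245.4 x − 337.2 y = -8401.18
Solving the 2×2 system: x ≈ 2.6, y ≈ 26.8 km.

2.6 km east, 26.8 km north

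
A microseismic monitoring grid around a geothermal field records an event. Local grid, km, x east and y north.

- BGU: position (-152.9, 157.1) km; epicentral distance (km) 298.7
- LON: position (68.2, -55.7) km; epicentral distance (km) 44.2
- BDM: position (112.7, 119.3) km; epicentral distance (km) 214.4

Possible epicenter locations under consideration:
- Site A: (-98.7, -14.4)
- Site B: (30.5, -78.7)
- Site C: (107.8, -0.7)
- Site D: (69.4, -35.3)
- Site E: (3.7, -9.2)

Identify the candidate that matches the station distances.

Site B

For each candidate, compare |candidate − station| to the reported distance:
Site A: residuals BGU 118.8, LON 127.7, BDM 35.7 → max 127.7 km
Site B: residuals BGU 0.0, LON 0.0, BDM 0.0 → max 0.0 km
Site C: residuals BGU 6.0, LON 23.6, BDM 94.3 → max 94.3 km
Site D: residuals BGU 4.7, LON 23.8, BDM 53.9 → max 53.9 km
Site E: residuals BGU 70.3, LON 35.3, BDM 45.9 → max 70.3 km
Only Site B has all residuals ≈ 0.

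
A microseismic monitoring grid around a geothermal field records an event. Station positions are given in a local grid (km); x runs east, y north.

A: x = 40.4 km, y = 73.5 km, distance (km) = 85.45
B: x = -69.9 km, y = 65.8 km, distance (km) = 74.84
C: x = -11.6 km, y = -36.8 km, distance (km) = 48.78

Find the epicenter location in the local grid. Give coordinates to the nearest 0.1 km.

-18.4 km east, 11.5 km north

Circle about each station: (x − 40.4)² + (y − 73.5)² = 85.45²; (x + 69.9)² + (y − 65.8)² = 74.84²; (x + 11.6)² + (y + 36.8)² = 48.78².
Subtracting the A equation from the B and C equations removes the quadratic terms:
-220.6 x − 15.4 y = 3881.92
-104.0 x − 220.6 y = -623.40
Solving the 2×2 system: x ≈ -18.4, y ≈ 11.5 km.
Check against A (with the unrounded x, y): √((x − 40.4)²+(y − 73.5)²) = 85.45 ≈ 85.45 km. ✓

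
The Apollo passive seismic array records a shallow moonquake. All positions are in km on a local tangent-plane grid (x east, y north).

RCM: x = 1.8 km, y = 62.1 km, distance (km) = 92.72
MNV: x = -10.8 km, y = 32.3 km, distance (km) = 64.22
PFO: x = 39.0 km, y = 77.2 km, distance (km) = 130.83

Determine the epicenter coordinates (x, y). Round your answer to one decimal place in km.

Circle about each station: (x − 1.8)² + (y − 62.1)² = 92.72²; (x + 10.8)² + (y − 32.3)² = 64.22²; (x − 39.0)² + (y − 77.2)² = 130.83².
Subtracting pairs of circle equations eliminates x²+y² and gives linear equations (the radical axes):
-25.2 x − 59.6 y = 1773.07
74.4 x + 30.2 y = -4898.30
Solving the 2×2 system: x ≈ -64.9, y ≈ -2.3 km.

x ≈ -64.9 km, y ≈ -2.3 km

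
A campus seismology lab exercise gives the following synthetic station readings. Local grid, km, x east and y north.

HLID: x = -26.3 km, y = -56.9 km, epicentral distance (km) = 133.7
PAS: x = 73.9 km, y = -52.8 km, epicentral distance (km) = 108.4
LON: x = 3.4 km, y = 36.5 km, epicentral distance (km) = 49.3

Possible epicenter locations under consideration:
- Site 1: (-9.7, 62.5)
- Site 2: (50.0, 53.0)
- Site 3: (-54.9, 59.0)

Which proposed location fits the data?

Site 2

For each candidate, compare |candidate − station| to the reported distance:
Site 1: residuals HLID 13.2, PAS 34.0, LON 20.2 → max 34.0 km
Site 2: residuals HLID 0.1, PAS 0.1, LON 0.1 → max 0.1 km
Site 3: residuals HLID 14.3, PAS 62.2, LON 13.2 → max 62.2 km
Only Site 2 has all residuals ≈ 0.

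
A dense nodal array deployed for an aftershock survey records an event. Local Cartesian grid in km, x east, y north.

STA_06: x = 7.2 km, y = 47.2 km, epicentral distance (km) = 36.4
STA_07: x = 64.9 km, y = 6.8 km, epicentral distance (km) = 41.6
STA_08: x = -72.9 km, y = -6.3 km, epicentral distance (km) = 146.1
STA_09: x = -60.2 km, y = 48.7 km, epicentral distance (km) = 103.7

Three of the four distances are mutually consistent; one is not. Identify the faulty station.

STA_08

Solve using three stations at a time. Using STA_06, STA_07, STA_09 (subtract circle equations pairwise → linear system) gives (x, y) ≈ (43.3, 42.4).
Distances from that point to each station vs reported:
  STA_06: calculated 36.4 vs reported 36.4 → residual 0.0 km
  STA_07: calculated 41.6 vs reported 41.6 → residual 0.0 km
  STA_08: calculated 126.0 vs reported 146.1 → residual 20.1 km
  STA_09: calculated 103.7 vs reported 103.7 → residual 0.0 km
STA_06, STA_07, STA_09 are mutually consistent (residuals ≈ 0); STA_08 is off by 20.1 km.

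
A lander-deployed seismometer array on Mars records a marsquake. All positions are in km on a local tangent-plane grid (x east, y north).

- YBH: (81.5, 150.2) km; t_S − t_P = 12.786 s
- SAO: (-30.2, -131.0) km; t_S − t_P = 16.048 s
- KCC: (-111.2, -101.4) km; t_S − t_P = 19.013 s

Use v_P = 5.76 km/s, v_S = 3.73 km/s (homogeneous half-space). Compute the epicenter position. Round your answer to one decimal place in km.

x ≈ 50.4 km, y ≈ 18.5 km

Distance from S−P lag: d = Δt · v_P v_S / (v_P − v_S) = Δt · (5.76·3.73)/(5.76−3.73) ≈ 10.5836·Δt.
So d_YBH = 135.32, d_SAO = 169.85, d_KCC = 201.23 km.
Circle about each station: (x − 81.5)² + (y − 150.2)² = 135.32²; (x + 30.2)² + (y + 131.0)² = 169.85²; (x + 111.2)² + (y + 101.4)² = 201.23².
Subtracting the YBH equation from the SAO and KCC equations removes the quadratic terms:
-223.4 x − 562.4 y = -21666.77
-385.4 x − 503.2 y = -28736.90
Solving the 2×2 system: x ≈ 50.4, y ≈ 18.5 km.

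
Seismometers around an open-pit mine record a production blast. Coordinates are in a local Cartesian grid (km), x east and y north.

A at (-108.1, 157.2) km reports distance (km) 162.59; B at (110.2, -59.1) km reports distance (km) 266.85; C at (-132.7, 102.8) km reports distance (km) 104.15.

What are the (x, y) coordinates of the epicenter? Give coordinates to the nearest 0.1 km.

-150.0 km east, 0.1 km north

Circle about each station: (x + 108.1)² + (y − 157.2)² = 162.59²; (x − 110.2)² + (y + 59.1)² = 266.85²; (x + 132.7)² + (y − 102.8)² = 104.15².
Subtracting pairs of circle equations eliminates x²+y² and gives linear equations (the radical axes):
436.6 x − 432.6 y = -65534.01
-49.2 x − 108.8 y = 7367.97
Solving the 2×2 system: x ≈ -150.0, y ≈ 0.1 km.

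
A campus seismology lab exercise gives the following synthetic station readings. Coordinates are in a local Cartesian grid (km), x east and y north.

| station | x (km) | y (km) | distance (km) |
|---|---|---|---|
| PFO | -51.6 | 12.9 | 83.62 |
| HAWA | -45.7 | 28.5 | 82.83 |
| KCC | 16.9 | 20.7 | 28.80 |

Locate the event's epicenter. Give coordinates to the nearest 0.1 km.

(30.1, -4.9)

Circle about each station: (x + 51.6)² + (y − 12.9)² = 83.62²; (x + 45.7)² + (y − 28.5)² = 82.83²; (x − 16.9)² + (y − 20.7)² = 28.80².
Subtracting the PFO equation from the HAWA and KCC equations removes the quadratic terms:
11.8 x + 31.2 y = 203.27
137.0 x + 15.6 y = 4047.99
Solving the 2×2 system: x ≈ 30.1, y ≈ -4.9 km.
Check against PFO (with the unrounded x, y): √((x + 51.6)²+(y − 12.9)²) = 83.61 ≈ 83.62 km. ✓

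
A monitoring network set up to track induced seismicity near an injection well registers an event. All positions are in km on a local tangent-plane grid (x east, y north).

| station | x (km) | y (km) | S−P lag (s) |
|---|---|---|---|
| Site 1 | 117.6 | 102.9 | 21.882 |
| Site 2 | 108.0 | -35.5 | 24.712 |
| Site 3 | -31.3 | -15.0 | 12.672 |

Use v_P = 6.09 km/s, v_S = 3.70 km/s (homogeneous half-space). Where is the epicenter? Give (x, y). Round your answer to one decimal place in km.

-88.3 km east, 90.0 km north

Distance from S−P lag: d = Δt · v_P v_S / (v_P − v_S) = Δt · (6.09·3.70)/(6.09−3.70) ≈ 9.4280·Δt.
So d_Site 1 = 206.30, d_Site 2 = 232.99, d_Site 3 = 119.47 km.
Circle about each station: (x − 117.6)² + (y − 102.9)² = 206.30²; (x − 108.0)² + (y + 35.5)² = 232.99²; (x + 31.3)² + (y + 15.0)² = 119.47².
Subtracting the Site 1 equation from the Site 2 and Site 3 equations removes the quadratic terms:
-19.2 x − 276.8 y = -23218.57
-297.8 x − 235.8 y = 5073.13
Solving the 2×2 system: x ≈ -88.3, y ≈ 90.0 km.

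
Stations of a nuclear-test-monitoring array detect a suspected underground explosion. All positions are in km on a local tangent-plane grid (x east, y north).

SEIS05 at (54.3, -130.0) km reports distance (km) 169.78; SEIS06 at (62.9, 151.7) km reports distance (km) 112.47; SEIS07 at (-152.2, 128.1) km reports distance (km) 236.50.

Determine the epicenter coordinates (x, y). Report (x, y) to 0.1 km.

67.0 km east, 39.3 km north

Circle about each station: (x − 54.3)² + (y + 130.0)² = 169.78²; (x − 62.9)² + (y − 151.7)² = 112.47²; (x + 152.2)² + (y − 128.1)² = 236.50².
Subtracting pairs of circle equations eliminates x²+y² and gives linear equations (the radical axes):
17.2 x + 563.4 y = 23296.56
-413.0 x + 516.2 y = -7381.04
Solving the 2×2 system: x ≈ 67.0, y ≈ 39.3 km.
Check against SEIS05 (with the unrounded x, y): √((x − 54.3)²+(y + 130.0)²) = 169.78 ≈ 169.78 km. ✓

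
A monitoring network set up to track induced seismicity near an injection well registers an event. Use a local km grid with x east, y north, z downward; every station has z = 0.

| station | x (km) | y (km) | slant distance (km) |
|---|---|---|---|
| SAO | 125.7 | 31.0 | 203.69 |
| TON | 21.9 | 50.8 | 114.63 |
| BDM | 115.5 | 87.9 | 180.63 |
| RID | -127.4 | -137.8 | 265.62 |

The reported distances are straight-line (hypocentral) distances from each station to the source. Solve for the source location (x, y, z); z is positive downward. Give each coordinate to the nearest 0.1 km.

(-50.2, 106.7, 69.4)

Each station gives a sphere (x−x_i)² + (y−y_i)² + z² = d_i² (stations at z=0).
Subtracting the SAO sphere from TON and BDM: z² cancels, leaving linear equations in x and y:
-207.6 x + 39.6 y = 14648.34
-20.4 x + 113.8 y = 13167.59
Solving: x ≈ -50.206, y ≈ 106.708 km (keep extra digits for the depth step; rounded: -50.2, 106.7).
Then from the SAO sphere: z² = 203.69² − (x − 125.7)² − (y − 31.0)² with x = -50.206, y = 106.708, so z ≈ 69.390 ≈ 69.4 km.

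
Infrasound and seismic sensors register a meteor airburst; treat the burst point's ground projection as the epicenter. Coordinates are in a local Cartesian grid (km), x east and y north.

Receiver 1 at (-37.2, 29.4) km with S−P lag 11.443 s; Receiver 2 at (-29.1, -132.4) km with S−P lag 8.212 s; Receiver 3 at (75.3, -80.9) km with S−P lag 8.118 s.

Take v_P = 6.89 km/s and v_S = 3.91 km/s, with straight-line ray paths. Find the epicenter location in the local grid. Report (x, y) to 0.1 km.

Distance from S−P lag: d = Δt · v_P v_S / (v_P − v_S) = Δt · (6.89·3.91)/(6.89−3.91) ≈ 9.0402·Δt.
So d_Receiver 1 = 103.45, d_Receiver 2 = 74.24, d_Receiver 3 = 73.39 km.
Circle about each station: (x + 37.2)² + (y − 29.4)² = 103.45²; (x + 29.1)² + (y + 132.4)² = 74.24²; (x − 75.3)² + (y + 80.9)² = 73.39².
Subtracting the Receiver 1 equation from the Receiver 2 and Receiver 3 equations removes the quadratic terms:
16.2 x − 323.6 y = 21318.69
225.0 x − 220.6 y = 15282.51
Solving the 2×2 system: x ≈ 3.5, y ≈ -65.7 km.

x ≈ 3.5 km, y ≈ -65.7 km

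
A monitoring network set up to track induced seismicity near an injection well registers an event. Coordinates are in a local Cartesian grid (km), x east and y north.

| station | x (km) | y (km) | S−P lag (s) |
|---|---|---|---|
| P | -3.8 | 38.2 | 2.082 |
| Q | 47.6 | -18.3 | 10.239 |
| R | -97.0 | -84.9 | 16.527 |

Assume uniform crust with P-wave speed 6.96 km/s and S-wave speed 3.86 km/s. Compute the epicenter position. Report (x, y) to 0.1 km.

x ≈ -21.8 km, y ≈ 37.0 km

Distance from S−P lag: d = Δt · v_P v_S / (v_P − v_S) = Δt · (6.96·3.86)/(6.96−3.86) ≈ 8.6663·Δt.
So d_P = 18.04, d_Q = 88.73, d_R = 143.23 km.
Circle about each station: (x + 3.8)² + (y − 38.2)² = 18.04²; (x − 47.6)² + (y + 18.3)² = 88.73²; (x + 97.0)² + (y + 84.9)² = 143.23².
Subtracting the P equation from the Q and R equations removes the quadratic terms:
102.8 x − 113.0 y = -6420.60
-186.4 x − 246.2 y = -5046.06
Solving the 2×2 system: x ≈ -21.8, y ≈ 37.0 km.
Check against P (with the unrounded x, y): √((x + 3.8)²+(y − 38.2)²) = 18.03 ≈ 18.04 km. ✓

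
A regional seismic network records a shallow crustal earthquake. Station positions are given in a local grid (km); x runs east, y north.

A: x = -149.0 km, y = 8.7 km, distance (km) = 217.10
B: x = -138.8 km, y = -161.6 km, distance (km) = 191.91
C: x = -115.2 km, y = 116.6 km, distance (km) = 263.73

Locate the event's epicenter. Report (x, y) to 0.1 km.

Circle about each station: (x + 149.0)² + (y − 8.7)² = 217.10²; (x + 138.8)² + (y + 161.6)² = 191.91²; (x + 115.2)² + (y − 116.6)² = 263.73².
Subtracting the A equation from the B and C equations removes the quadratic terms:
20.4 x − 340.6 y = 33406.27
67.6 x + 215.8 y = -17831.19
Solving the 2×2 system: x ≈ 41.4, y ≈ -95.6 km.

x ≈ 41.4 km, y ≈ -95.6 km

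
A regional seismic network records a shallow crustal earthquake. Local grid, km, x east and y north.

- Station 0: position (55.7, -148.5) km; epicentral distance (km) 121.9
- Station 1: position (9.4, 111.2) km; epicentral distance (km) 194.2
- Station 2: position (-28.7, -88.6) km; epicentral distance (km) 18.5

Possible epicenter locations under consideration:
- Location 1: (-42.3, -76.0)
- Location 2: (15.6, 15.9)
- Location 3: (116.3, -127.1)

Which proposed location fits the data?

For each candidate, compare |candidate − station| to the reported distance:
Location 1: residuals Station 0 0.0, Station 1 0.0, Station 2 0.0 → max 0.0 km
Location 2: residuals Station 0 47.3, Station 1 98.7, Station 2 95.0 → max 98.7 km
Location 3: residuals Station 0 57.6, Station 1 67.0, Station 2 131.5 → max 131.5 km
Only Location 1 has all residuals ≈ 0.

Location 1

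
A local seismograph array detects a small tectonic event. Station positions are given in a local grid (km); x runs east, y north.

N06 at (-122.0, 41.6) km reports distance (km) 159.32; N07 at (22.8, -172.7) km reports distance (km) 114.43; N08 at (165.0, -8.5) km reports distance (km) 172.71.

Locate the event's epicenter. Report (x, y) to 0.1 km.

x ≈ 0.3 km, y ≈ -60.5 km

Circle about each station: (x + 122.0)² + (y − 41.6)² = 159.32²; (x − 22.8)² + (y + 172.7)² = 114.43²; (x − 165.0)² + (y + 8.5)² = 172.71².
Subtracting the N06 equation from the N07 and N08 equations removes the quadratic terms:
289.6 x − 428.6 y = 26019.21
574.0 x − 100.2 y = 6236.81
Solving the 2×2 system: x ≈ 0.3, y ≈ -60.5 km.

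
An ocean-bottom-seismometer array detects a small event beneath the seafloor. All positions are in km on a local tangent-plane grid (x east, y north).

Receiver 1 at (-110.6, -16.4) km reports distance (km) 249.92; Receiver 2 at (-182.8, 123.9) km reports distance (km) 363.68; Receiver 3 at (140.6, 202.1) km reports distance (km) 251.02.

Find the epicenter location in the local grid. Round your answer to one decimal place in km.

Circle about each station: (x + 110.6)² + (y + 16.4)² = 249.92²; (x + 182.8)² + (y − 123.9)² = 363.68²; (x − 140.6)² + (y − 202.1)² = 251.02².
Subtracting the Receiver 1 equation from the Receiver 2 and Receiver 3 equations removes the quadratic terms:
-144.4 x + 280.6 y = -33537.41
502.4 x + 437.0 y = 47560.42
Solving the 2×2 system: x ≈ 137.2, y ≈ -48.9 km.

(137.2, -48.9)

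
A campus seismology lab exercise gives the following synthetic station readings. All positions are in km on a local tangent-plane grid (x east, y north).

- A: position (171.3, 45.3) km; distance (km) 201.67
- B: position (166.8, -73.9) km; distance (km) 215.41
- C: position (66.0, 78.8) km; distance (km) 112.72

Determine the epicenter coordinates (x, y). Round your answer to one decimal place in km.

(-28.4, 17.2)

Circle about each station: (x − 171.3)² + (y − 45.3)² = 201.67²; (x − 166.8)² + (y + 73.9)² = 215.41²; (x − 66.0)² + (y − 78.8)² = 112.72².
Subtracting pairs of circle equations eliminates x²+y² and gives linear equations (the radical axes):
-9.0 x − 238.4 y = -3843.01
-210.6 x + 67.0 y = 7134.65
Solving the 2×2 system: x ≈ -28.4, y ≈ 17.2 km.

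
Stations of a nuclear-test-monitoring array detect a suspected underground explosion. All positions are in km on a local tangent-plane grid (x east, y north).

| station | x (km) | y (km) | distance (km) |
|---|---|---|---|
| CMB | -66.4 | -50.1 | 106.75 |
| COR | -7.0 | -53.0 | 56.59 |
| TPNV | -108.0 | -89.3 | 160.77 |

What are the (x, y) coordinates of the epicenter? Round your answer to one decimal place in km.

Circle about each station: (x + 66.4)² + (y + 50.1)² = 106.75²; (x + 7.0)² + (y + 53.0)² = 56.59²; (x + 108.0)² + (y + 89.3)² = 160.77².
Subtracting the CMB equation from the COR and TPNV equations removes the quadratic terms:
118.8 x − 5.8 y = 4132.16
-83.2 x − 78.4 y = -1731.91
Solving the 2×2 system: x ≈ 34.1, y ≈ -14.1 km.

(34.1, -14.1)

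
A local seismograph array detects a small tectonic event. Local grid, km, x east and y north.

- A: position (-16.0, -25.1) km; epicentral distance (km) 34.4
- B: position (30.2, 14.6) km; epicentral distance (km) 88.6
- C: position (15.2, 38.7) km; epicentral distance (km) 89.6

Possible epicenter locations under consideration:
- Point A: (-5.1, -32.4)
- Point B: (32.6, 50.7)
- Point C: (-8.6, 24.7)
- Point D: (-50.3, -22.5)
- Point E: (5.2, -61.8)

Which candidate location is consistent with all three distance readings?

For each candidate, compare |candidate − station| to the reported distance:
Point A: residuals A 21.3, B 29.8, C 15.7 → max 29.8 km
Point B: residuals A 55.6, B 52.4, C 68.5 → max 68.5 km
Point C: residuals A 15.9, B 48.5, C 62.0 → max 62.0 km
Point D: residuals A 0.0, B 0.0, C 0.0 → max 0.0 km
Point E: residuals A 8.0, B 8.2, C 11.4 → max 11.4 km
Only Point D has all residuals ≈ 0.

Point D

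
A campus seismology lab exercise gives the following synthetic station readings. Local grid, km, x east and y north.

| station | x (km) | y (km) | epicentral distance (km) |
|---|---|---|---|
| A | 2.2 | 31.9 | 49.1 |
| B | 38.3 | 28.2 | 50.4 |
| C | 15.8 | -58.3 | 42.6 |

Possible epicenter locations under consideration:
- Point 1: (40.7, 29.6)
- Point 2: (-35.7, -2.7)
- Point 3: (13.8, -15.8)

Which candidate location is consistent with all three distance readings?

Point 3

For each candidate, compare |candidate − station| to the reported distance:
Point 1: residuals A 10.5, B 47.6, C 48.8 → max 48.8 km
Point 2: residuals A 2.2, B 29.8, C 33.2 → max 33.2 km
Point 3: residuals A 0.0, B 0.0, C 0.1 → max 0.1 km
Only Point 3 has all residuals ≈ 0.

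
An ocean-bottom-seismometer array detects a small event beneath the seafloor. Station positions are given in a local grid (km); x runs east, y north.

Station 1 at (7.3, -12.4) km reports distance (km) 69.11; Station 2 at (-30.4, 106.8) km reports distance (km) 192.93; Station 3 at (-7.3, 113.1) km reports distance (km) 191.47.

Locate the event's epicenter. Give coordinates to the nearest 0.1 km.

(42.8, -71.7)

Circle about each station: (x − 7.3)² + (y + 12.4)² = 69.11²; (x + 30.4)² + (y − 106.8)² = 192.93²; (x + 7.3)² + (y − 113.1)² = 191.47².
Subtracting the Station 1 equation from the Station 2 and Station 3 equations removes the quadratic terms:
-75.4 x + 238.4 y = -20322.44
-29.2 x + 251.0 y = -19246.72
Solving the 2×2 system: x ≈ 42.8, y ≈ -71.7 km.
Check against Station 1 (with the unrounded x, y): √((x − 7.3)²+(y + 12.4)²) = 69.13 ≈ 69.11 km. ✓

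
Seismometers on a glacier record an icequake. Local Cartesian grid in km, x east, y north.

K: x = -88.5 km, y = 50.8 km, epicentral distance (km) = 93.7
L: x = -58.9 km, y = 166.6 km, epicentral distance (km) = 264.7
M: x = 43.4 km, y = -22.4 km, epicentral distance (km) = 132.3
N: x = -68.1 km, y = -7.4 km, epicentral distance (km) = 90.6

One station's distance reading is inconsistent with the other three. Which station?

K

Solve using three stations at a time. Using L, M, N (subtract circle equations pairwise → linear system) gives (x, y) ≈ (-65.2, -98.1).
Distances from that point to each station vs reported:
  K: calculated 150.7 vs reported 93.7 → residual 57.0 km
  L: calculated 264.7 vs reported 264.7 → residual 0.0 km
  M: calculated 132.4 vs reported 132.3 → residual 0.1 km
  N: calculated 90.7 vs reported 90.6 → residual 0.1 km
L, M, N are mutually consistent (residuals ≈ 0); K is off by 57.0 km.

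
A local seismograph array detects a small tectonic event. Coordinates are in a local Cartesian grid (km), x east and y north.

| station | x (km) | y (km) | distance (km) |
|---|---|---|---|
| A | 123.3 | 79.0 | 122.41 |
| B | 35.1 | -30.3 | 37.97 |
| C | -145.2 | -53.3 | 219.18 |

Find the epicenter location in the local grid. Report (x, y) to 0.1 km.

x ≈ 73.0 km, y ≈ -32.6 km

Circle about each station: (x − 123.3)² + (y − 79.0)² = 122.41²; (x − 35.1)² + (y + 30.3)² = 37.97²; (x + 145.2)² + (y + 53.3)² = 219.18².
Subtracting pairs of circle equations eliminates x²+y² and gives linear equations (the radical axes):
-176.4 x − 218.6 y = -5751.30
-537.0 x − 264.6 y = -30575.62
Solving the 2×2 system: x ≈ 73.0, y ≈ -32.6 km.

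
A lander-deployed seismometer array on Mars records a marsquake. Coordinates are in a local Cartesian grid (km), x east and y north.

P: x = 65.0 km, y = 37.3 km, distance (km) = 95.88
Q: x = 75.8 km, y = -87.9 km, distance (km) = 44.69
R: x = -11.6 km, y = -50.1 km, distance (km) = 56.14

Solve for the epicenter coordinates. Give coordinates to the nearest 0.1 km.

Circle about each station: (x − 65.0)² + (y − 37.3)² = 95.88²; (x − 75.8)² + (y + 87.9)² = 44.69²; (x + 11.6)² + (y + 50.1)² = 56.14².
Subtracting the P equation from the Q and R equations removes the quadratic terms:
21.6 x − 250.4 y = 15051.54
-153.2 x − 174.8 y = 3069.55
Solving the 2×2 system: x ≈ 44.2, y ≈ -56.3 km.

(44.2, -56.3)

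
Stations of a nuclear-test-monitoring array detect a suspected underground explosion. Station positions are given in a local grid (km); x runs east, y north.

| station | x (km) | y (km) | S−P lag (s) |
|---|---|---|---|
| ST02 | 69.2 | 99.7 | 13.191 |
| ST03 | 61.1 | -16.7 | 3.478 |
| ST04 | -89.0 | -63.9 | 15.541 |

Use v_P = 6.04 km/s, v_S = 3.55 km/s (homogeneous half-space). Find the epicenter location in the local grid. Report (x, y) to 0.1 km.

Distance from S−P lag: d = Δt · v_P v_S / (v_P − v_S) = Δt · (6.04·3.55)/(6.04−3.55) ≈ 8.6112·Δt.
So d_ST02 = 113.59, d_ST03 = 29.95, d_ST04 = 133.83 km.
Circle about each station: (x − 69.2)² + (y − 99.7)² = 113.59²; (x − 61.1)² + (y + 16.7)² = 29.95²; (x + 89.0)² + (y + 63.9)² = 133.83².
Subtracting the ST02 equation from the ST03 and ST04 equations removes the quadratic terms:
-16.2 x − 232.8 y = 1289.06
-316.4 x − 327.2 y = -7732.30
Solving the 2×2 system: x ≈ 32.5, y ≈ -7.8 km.

(32.5, -7.8)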